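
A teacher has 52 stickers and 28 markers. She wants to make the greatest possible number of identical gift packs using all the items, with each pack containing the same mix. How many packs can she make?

4 packs

The pack count must divide each quantity, so the greatest is gcd(52, 28).
52 = 2^2 × 13
28 = 2^2 × 7
gcd(52, 28) = 2^2 = 4.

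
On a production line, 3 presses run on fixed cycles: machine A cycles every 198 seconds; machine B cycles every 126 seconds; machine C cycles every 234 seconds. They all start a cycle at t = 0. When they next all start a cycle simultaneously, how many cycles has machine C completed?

77 cycles

The first common completion time is the LCM of the periods.
198 = 2 × 3^2 × 11
126 = 2 × 3^2 × 7
234 = 2 × 3^2 × 13
LCM(198, 126, 234) = 2 × 3^2 × 7 × 11 × 13 = 18018.
Cycles for period 234: 18018 / 234 = 77.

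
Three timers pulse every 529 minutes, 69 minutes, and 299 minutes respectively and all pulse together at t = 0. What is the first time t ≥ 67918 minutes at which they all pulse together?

82524 minutes

Joint pulses occur at multiples of LCM(529, 69, 299).
529 = 23^2
69 = 3 × 23
299 = 13 × 23
LCM(529, 69, 299) = 3 × 13 × 23^2 = 20631.
Smallest multiple of 20631 that is ≥ 67918: ⌈67918/20631⌉ × 20631 = 4 × 20631 = 82524.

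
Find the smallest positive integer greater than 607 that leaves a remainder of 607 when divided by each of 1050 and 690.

N − 607 must be a common multiple of 1050 and 690.
1050 = 2 × 3 × 5^2 × 7
690 = 2 × 3 × 5 × 23
LCM(1050, 690) = 2 × 3 × 5^2 × 7 × 23 = 24150.
Smallest N > 607 is LCM + 607 = 24150 + 607 = 24757.

24757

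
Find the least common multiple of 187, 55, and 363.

187 = 11 × 17
55 = 5 × 11
363 = 3 × 11^2
LCM(187, 55, 363) = 3 × 5 × 11^2 × 17 = 30855.

30855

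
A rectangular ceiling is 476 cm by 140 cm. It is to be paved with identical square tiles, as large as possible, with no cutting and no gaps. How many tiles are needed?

Tile side = gcd(476, 140).
476 = 2^2 × 7 × 17
140 = 2^2 × 5 × 7
gcd(476, 140) = 2^2 × 7 = 28.
Tiles: (476/28) × (140/28) = 17 × 5 = 85.

85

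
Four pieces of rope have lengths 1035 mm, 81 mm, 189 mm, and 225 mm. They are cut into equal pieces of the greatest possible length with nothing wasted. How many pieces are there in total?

170

Piece length = gcd(1035, 81, 189, 225).
1035 = 3^2 × 5 × 23
81 = 3^4
189 = 3^3 × 7
225 = 3^2 × 5^2
gcd(1035, 81, 189, 225) = 3^2 = 9.
Total pieces = 1035/9 + 81/9 + 189/9 + 225/9 = 115 + 9 + 21 + 25 = 170.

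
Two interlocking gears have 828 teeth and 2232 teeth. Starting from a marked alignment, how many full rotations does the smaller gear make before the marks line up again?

62 rotations

They are all back at their starting positions together after one LCM of the periods.
828 = 2^2 × 3^2 × 23
2232 = 2^3 × 3^2 × 31
LCM(828, 2232) = 2^3 × 3^2 × 23 × 31 = 51336.
Rotations for period 828: 51336 / 828 = 62.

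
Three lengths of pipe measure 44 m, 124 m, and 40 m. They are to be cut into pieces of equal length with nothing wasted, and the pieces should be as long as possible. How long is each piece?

4 m

The greatest length dividing all of 44, 124, and 40 is their gcd.
44 = 2^2 × 11
124 = 2^2 × 31
40 = 2^3 × 5
gcd(44, 124, 40) = 2^2 = 4.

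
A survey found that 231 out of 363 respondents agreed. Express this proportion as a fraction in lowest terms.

231 = 3 × 7 × 11
363 = 3 × 11^2
gcd(231, 363) = 3 × 11 = 33.
Divide numerator and denominator by 33: 231/363 = 7/11.

7/11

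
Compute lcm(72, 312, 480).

72 = 2^3 × 3^2
312 = 2^3 × 3 × 13
480 = 2^5 × 3 × 5
LCM(72, 312, 480) = 2^5 × 3^2 × 5 × 13 = 18720.

18720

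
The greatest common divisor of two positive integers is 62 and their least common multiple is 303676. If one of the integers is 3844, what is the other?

For two integers, gcd × lcm = product, so the other is (62 × 303676) / 3844 = 18827912 / 3844 = 4898.

4898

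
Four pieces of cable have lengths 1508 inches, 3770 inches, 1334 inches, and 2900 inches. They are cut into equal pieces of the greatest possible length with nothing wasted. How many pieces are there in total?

Piece length = gcd(1508, 3770, 1334, 2900).
1508 = 2^2 × 13 × 29
3770 = 2 × 5 × 13 × 29
1334 = 2 × 23 × 29
2900 = 2^2 × 5^2 × 29
gcd(1508, 3770, 1334, 2900) = 2 × 29 = 58.
Total pieces = 1508/58 + 3770/58 + 1334/58 + 2900/58 = 26 + 65 + 23 + 50 = 164.

164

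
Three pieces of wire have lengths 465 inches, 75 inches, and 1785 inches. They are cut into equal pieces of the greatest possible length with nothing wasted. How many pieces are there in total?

Piece length = gcd(465, 75, 1785).
465 = 3 × 5 × 31
75 = 3 × 5^2
1785 = 3 × 5 × 7 × 17
gcd(465, 75, 1785) = 3 × 5 = 15.
Total pieces = 465/15 + 75/15 + 1785/15 = 31 + 5 + 119 = 155.

155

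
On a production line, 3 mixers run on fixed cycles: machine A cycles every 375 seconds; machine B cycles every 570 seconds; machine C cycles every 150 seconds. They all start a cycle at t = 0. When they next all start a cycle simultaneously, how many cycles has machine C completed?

95 cycles

The first common completion time is the LCM of the periods.
375 = 3 × 5^3
570 = 2 × 3 × 5 × 19
150 = 2 × 3 × 5^2
LCM(375, 570, 150) = 2 × 3 × 5^3 × 19 = 14250.
Cycles for period 150: 14250 / 150 = 95.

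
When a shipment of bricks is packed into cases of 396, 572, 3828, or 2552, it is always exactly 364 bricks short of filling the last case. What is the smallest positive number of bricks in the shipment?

298220

Being 364 short of a full case of size k means N ≡ −364 (mod k), i.e. N + 364 is a multiple of each size.
396 = 2^2 × 3^2 × 11
572 = 2^2 × 11 × 13
3828 = 2^2 × 3 × 11 × 29
2552 = 2^3 × 11 × 29
LCM(396, 572, 3828, 2552) = 2^3 × 3^2 × 11 × 13 × 29 = 298584.
Smallest positive N is 298584 − 364 = 298220.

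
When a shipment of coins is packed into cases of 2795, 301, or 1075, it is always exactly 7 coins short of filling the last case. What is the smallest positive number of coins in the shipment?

Being 7 short of a full case of size k means N ≡ −7 (mod k), i.e. N + 7 is a multiple of each size.
2795 = 5 × 13 × 43
301 = 7 × 43
1075 = 5^2 × 43
LCM(2795, 301, 1075) = 5^2 × 7 × 13 × 43 = 97825.
Smallest positive N is 97825 − 7 = 97818.

97818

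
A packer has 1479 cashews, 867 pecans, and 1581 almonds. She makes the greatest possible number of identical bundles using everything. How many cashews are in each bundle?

29

Number of bundles = gcd(1479, 867, 1581).
1479 = 3 × 17 × 29
867 = 3 × 17^2
1581 = 3 × 17 × 31
gcd(1479, 867, 1581) = 3 × 17 = 51.
cashews per bundle = 1479 / 51 = 29.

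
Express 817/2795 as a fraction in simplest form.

817 = 19 × 43
2795 = 5 × 13 × 43
gcd(817, 2795) = 43.
Divide numerator and denominator by 43: 817/2795 = 19/65.

19/65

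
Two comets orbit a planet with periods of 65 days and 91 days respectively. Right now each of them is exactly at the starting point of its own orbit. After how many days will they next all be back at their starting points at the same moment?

We need the least common multiple of the intervals.
65 = 5 × 13
91 = 7 × 13
LCM(65, 91) = 5 × 7 × 13 = 455.

455 days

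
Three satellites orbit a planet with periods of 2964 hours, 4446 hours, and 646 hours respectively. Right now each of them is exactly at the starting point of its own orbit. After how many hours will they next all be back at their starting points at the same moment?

151164 hours

We need the least common multiple of the intervals.
2964 = 2^2 × 3 × 13 × 19
4446 = 2 × 3^2 × 13 × 19
646 = 2 × 17 × 19
LCM(2964, 4446, 646) = 2^2 × 3^2 × 13 × 17 × 19 = 151164.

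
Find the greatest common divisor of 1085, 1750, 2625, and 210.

35

1085 = 5 × 7 × 31
1750 = 2 × 5^3 × 7
2625 = 3 × 5^3 × 7
210 = 2 × 3 × 5 × 7
gcd(1085, 1750, 2625, 210) = 5 × 7 = 35.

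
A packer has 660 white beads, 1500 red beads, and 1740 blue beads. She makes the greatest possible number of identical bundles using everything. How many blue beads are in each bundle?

29

Number of bundles = gcd(660, 1500, 1740).
660 = 2^2 × 3 × 5 × 11
1500 = 2^2 × 3 × 5^3
1740 = 2^2 × 3 × 5 × 29
gcd(660, 1500, 1740) = 2^2 × 3 × 5 = 60.
blue beads per bundle = 1740 / 60 = 29.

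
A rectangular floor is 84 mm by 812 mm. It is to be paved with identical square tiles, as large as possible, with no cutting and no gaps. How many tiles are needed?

87

Tile side = gcd(84, 812).
84 = 2^2 × 3 × 7
812 = 2^2 × 7 × 29
gcd(84, 812) = 2^2 × 7 = 28.
Tiles: (84/28) × (812/28) = 3 × 29 = 87.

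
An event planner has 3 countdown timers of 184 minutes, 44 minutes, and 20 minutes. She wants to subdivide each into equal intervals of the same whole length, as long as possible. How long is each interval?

The interval must divide each timer length; the longest such is the gcd.
184 = 2^3 × 23
44 = 2^2 × 11
20 = 2^2 × 5
gcd(184, 44, 20) = 2^2 = 4.

4 minutes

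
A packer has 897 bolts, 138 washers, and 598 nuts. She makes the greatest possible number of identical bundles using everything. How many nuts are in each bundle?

26

Number of bundles = gcd(897, 138, 598).
897 = 3 × 13 × 23
138 = 2 × 3 × 23
598 = 2 × 13 × 23
gcd(897, 138, 598) = 23.
nuts per bundle = 598 / 23 = 26.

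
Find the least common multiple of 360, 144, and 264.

7920

360 = 2^3 × 3^2 × 5
144 = 2^4 × 3^2
264 = 2^3 × 3 × 11
LCM(360, 144, 264) = 2^4 × 3^2 × 5 × 11 = 7920.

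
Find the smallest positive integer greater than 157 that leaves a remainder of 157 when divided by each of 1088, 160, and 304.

N − 157 must be a common multiple of 1088, 160, and 304.
1088 = 2^6 × 17
160 = 2^5 × 5
304 = 2^4 × 19
LCM(1088, 160, 304) = 2^6 × 5 × 17 × 19 = 103360.
Smallest N > 157 is LCM + 157 = 103360 + 157 = 103517.

103517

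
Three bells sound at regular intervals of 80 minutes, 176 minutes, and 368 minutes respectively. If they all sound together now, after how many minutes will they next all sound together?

We need the least common multiple of the intervals.
80 = 2^4 × 5
176 = 2^4 × 11
368 = 2^4 × 23
LCM(80, 176, 368) = 2^4 × 5 × 11 × 23 = 20240.

20240 minutes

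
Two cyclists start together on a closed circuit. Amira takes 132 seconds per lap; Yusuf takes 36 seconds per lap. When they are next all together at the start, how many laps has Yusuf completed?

11 laps

The first common completion time is the LCM of the periods.
132 = 2^2 × 3 × 11
36 = 2^2 × 3^2
LCM(132, 36) = 2^2 × 3^2 × 11 = 396.
Laps for period 36: 396 / 36 = 11.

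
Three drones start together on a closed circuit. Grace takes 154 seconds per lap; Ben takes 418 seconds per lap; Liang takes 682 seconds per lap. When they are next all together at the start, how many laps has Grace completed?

All finish a whole number of cycles simultaneously at t = LCM of the periods.
154 = 2 × 7 × 11
418 = 2 × 11 × 19
682 = 2 × 11 × 31
LCM(154, 418, 682) = 2 × 7 × 11 × 19 × 31 = 90706.
Laps for period 154: 90706 / 154 = 589.

589 laps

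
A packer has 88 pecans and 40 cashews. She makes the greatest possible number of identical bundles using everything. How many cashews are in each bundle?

5

Number of bundles = gcd(88, 40).
88 = 2^3 × 11
40 = 2^3 × 5
gcd(88, 40) = 2^3 = 8.
cashews per bundle = 40 / 8 = 5.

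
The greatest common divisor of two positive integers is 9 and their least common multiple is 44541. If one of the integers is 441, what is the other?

909

For two integers, gcd × lcm = product, so the other is (9 × 44541) / 441 = 400869 / 441 = 909.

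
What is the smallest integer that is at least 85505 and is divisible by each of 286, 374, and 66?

87516

The integer must be a common multiple of 286, 374, and 66, so a multiple of their LCM.
286 = 2 × 11 × 13
374 = 2 × 11 × 17
66 = 2 × 3 × 11
LCM(286, 374, 66) = 2 × 3 × 11 × 13 × 17 = 14586.
Smallest multiple of 14586 that is ≥ 85505: ⌈85505/14586⌉ × 14586 = 6 × 14586 = 87516.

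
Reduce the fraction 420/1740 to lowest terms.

420 = 2^2 × 3 × 5 × 7
1740 = 2^2 × 3 × 5 × 29
gcd(420, 1740) = 2^2 × 3 × 5 = 60.
Divide numerator and denominator by 60: 420/1740 = 7/29.

7/29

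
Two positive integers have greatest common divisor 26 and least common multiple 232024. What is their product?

For any two positive integers, gcd × lcm = product = 26 × 232024 = 6032624.

6032624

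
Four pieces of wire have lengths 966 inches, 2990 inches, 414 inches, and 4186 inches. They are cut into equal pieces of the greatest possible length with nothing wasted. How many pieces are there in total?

186

Piece length = gcd(966, 2990, 414, 4186).
966 = 2 × 3 × 7 × 23
2990 = 2 × 5 × 13 × 23
414 = 2 × 3^2 × 23
4186 = 2 × 7 × 13 × 23
gcd(966, 2990, 414, 4186) = 2 × 23 = 46.
Total pieces = 966/46 + 2990/46 + 414/46 + 4186/46 = 21 + 65 + 9 + 91 = 186.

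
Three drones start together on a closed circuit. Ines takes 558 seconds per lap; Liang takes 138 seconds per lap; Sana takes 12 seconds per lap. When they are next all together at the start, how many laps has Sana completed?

The first common completion time is the LCM of the periods.
558 = 2 × 3^2 × 31
138 = 2 × 3 × 23
12 = 2^2 × 3
LCM(558, 138, 12) = 2^2 × 3^2 × 23 × 31 = 25668.
Laps for period 12: 25668 / 12 = 2139.

2139 laps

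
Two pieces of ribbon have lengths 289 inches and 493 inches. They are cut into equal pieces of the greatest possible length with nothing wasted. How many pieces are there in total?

46

Piece length = gcd(289, 493).
289 = 17^2
493 = 17 × 29
gcd(289, 493) = 17.
Total pieces = 289/17 + 493/17 = 17 + 29 = 46.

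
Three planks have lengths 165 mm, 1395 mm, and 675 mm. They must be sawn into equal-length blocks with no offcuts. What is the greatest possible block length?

The block length must divide every plank, so the greatest is gcd(165, 1395, 675).
165 = 3 × 5 × 11
1395 = 3^2 × 5 × 31
675 = 3^3 × 5^2
gcd(165, 1395, 675) = 3 × 5 = 15.

15 mm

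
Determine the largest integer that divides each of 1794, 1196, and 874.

46

1794 = 2 × 3 × 13 × 23
1196 = 2^2 × 13 × 23
874 = 2 × 19 × 23
gcd(1794, 1196, 874) = 2 × 23 = 46.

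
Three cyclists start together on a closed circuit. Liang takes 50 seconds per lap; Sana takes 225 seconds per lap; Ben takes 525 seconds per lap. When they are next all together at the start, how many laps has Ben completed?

6 laps

The first common completion time is the LCM of the periods.
50 = 2 × 5^2
225 = 3^2 × 5^2
525 = 3 × 5^2 × 7
LCM(50, 225, 525) = 2 × 3^2 × 5^2 × 7 = 3150.
Laps for period 525: 3150 / 525 = 6.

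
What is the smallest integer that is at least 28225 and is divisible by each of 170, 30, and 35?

The integer must be a common multiple of 170, 30, and 35, so a multiple of their LCM.
170 = 2 × 5 × 17
30 = 2 × 3 × 5
35 = 5 × 7
LCM(170, 30, 35) = 2 × 3 × 5 × 7 × 17 = 3570.
Smallest multiple of 3570 that is ≥ 28225: ⌈28225/3570⌉ × 3570 = 8 × 3570 = 28560.

28560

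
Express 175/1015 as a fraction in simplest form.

175 = 5^2 × 7
1015 = 5 × 7 × 29
gcd(175, 1015) = 5 × 7 = 35.
Divide numerator and denominator by 35: 175/1015 = 5/29.

5/29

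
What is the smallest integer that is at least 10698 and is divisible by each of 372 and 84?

The integer must be a common multiple of 372 and 84, so a multiple of their LCM.
372 = 2^2 × 3 × 31
84 = 2^2 × 3 × 7
LCM(372, 84) = 2^2 × 3 × 7 × 31 = 2604.
Smallest multiple of 2604 that is ≥ 10698: ⌈10698/2604⌉ × 2604 = 5 × 2604 = 13020.

13020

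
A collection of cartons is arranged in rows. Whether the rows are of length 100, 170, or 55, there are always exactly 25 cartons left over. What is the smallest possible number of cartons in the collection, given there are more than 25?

18725

N − 25 must be a common multiple of 100, 170, and 55.
100 = 2^2 × 5^2
170 = 2 × 5 × 17
55 = 5 × 11
LCM(100, 170, 55) = 2^2 × 5^2 × 11 × 17 = 18700.
Smallest N > 25 is LCM + 25 = 18700 + 25 = 18725.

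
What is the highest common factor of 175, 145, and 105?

5

175 = 5^2 × 7
145 = 5 × 29
105 = 3 × 5 × 7
gcd(175, 145, 105) = 5.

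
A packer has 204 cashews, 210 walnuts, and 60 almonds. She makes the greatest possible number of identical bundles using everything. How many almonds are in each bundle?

10

Number of bundles = gcd(204, 210, 60).
204 = 2^2 × 3 × 17
210 = 2 × 3 × 5 × 7
60 = 2^2 × 3 × 5
gcd(204, 210, 60) = 2 × 3 = 6.
almonds per bundle = 60 / 6 = 10.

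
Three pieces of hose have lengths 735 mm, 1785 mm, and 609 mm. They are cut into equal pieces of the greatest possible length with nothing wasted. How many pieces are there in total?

149

Piece length = gcd(735, 1785, 609).
735 = 3 × 5 × 7^2
1785 = 3 × 5 × 7 × 17
609 = 3 × 7 × 29
gcd(735, 1785, 609) = 3 × 7 = 21.
Total pieces = 735/21 + 1785/21 + 609/21 = 35 + 85 + 29 = 149.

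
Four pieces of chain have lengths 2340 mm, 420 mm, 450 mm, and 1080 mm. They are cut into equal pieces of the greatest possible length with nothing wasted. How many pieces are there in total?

Piece length = gcd(2340, 420, 450, 1080).
2340 = 2^2 × 3^2 × 5 × 13
420 = 2^2 × 3 × 5 × 7
450 = 2 × 3^2 × 5^2
1080 = 2^3 × 3^3 × 5
gcd(2340, 420, 450, 1080) = 2 × 3 × 5 = 30.
Total pieces = 2340/30 + 420/30 + 450/30 + 1080/30 = 78 + 14 + 15 + 36 = 143.

143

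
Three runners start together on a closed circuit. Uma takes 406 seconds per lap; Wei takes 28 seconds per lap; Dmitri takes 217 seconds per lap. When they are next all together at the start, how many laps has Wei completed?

899 laps

They are all back at their starting positions together after one LCM of the periods.
406 = 2 × 7 × 29
28 = 2^2 × 7
217 = 7 × 31
LCM(406, 28, 217) = 2^2 × 7 × 29 × 31 = 25172.
Laps for period 28: 25172 / 28 = 899.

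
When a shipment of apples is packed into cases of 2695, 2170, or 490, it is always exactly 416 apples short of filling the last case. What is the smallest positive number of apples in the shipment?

166674

Being 416 short of a full case of size k means N ≡ −416 (mod k), i.e. N + 416 is a multiple of each size.
2695 = 5 × 7^2 × 11
2170 = 2 × 5 × 7 × 31
490 = 2 × 5 × 7^2
LCM(2695, 2170, 490) = 2 × 5 × 7^2 × 11 × 31 = 167090.
Smallest positive N is 167090 − 416 = 166674.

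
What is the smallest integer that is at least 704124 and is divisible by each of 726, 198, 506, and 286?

The integer must be a common multiple of 726, 198, 506, and 286, so a multiple of their LCM.
726 = 2 × 3 × 11^2
198 = 2 × 3^2 × 11
506 = 2 × 11 × 23
286 = 2 × 11 × 13
LCM(726, 198, 506, 286) = 2 × 3^2 × 11^2 × 13 × 23 = 651222.
Smallest multiple of 651222 that is ≥ 704124: ⌈704124/651222⌉ × 651222 = 2 × 651222 = 1302444.

1302444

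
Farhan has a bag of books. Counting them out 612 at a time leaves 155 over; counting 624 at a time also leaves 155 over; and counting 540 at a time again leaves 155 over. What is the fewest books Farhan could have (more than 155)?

N − 155 must be a common multiple of 612, 624, and 540.
612 = 2^2 × 3^2 × 17
624 = 2^4 × 3 × 13
540 = 2^2 × 3^3 × 5
LCM(612, 624, 540) = 2^4 × 3^3 × 5 × 13 × 17 = 477360.
Smallest N > 155 is LCM + 155 = 477360 + 155 = 477515.

477515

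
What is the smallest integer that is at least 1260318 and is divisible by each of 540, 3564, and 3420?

1354320

The integer must be a common multiple of 540, 3564, and 3420, so a multiple of their LCM.
540 = 2^2 × 3^3 × 5
3564 = 2^2 × 3^4 × 11
3420 = 2^2 × 3^2 × 5 × 19
LCM(540, 3564, 3420) = 2^2 × 3^4 × 5 × 11 × 19 = 338580.
Smallest multiple of 338580 that is ≥ 1260318: ⌈1260318/338580⌉ × 338580 = 4 × 338580 = 1354320.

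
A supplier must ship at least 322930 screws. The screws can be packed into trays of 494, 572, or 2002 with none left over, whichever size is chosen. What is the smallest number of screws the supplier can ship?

The number of screws must be a common multiple of 494, 572, and 2002, so a multiple of their LCM.
494 = 2 × 13 × 19
572 = 2^2 × 11 × 13
2002 = 2 × 7 × 11 × 13
LCM(494, 572, 2002) = 2^2 × 7 × 11 × 13 × 19 = 76076.
Smallest multiple of 76076 that is ≥ 322930: ⌈322930/76076⌉ × 76076 = 5 × 76076 = 380380.

380380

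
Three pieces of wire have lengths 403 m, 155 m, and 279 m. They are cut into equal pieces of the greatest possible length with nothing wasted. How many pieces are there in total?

Piece length = gcd(403, 155, 279).
403 = 13 × 31
155 = 5 × 31
279 = 3^2 × 31
gcd(403, 155, 279) = 31.
Total pieces = 403/31 + 155/31 + 279/31 = 13 + 5 + 9 = 27.

27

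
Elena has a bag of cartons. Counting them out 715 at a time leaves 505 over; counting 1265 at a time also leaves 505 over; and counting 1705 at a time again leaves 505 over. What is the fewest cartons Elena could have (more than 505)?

N − 505 must be a common multiple of 715, 1265, and 1705.
715 = 5 × 11 × 13
1265 = 5 × 11 × 23
1705 = 5 × 11 × 31
LCM(715, 1265, 1705) = 5 × 11 × 13 × 23 × 31 = 509795.
Smallest N > 505 is LCM + 505 = 509795 + 505 = 510300.

510300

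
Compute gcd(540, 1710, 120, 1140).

30

540 = 2^2 × 3^3 × 5
1710 = 2 × 3^2 × 5 × 19
120 = 2^3 × 3 × 5
1140 = 2^2 × 3 × 5 × 19
gcd(540, 1710, 120, 1140) = 2 × 3 × 5 = 30.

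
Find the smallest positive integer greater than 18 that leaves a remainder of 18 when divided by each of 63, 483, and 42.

2916

N − 18 must be a common multiple of 63, 483, and 42.
63 = 3^2 × 7
483 = 3 × 7 × 23
42 = 2 × 3 × 7
LCM(63, 483, 42) = 2 × 3^2 × 7 × 23 = 2898.
Smallest N > 18 is LCM + 18 = 2898 + 18 = 2916.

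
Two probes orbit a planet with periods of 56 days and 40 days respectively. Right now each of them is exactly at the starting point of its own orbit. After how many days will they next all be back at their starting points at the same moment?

They coincide at every common multiple of the periods; the first is the LCM.
56 = 2^3 × 7
40 = 2^3 × 5
LCM(56, 40) = 2^3 × 5 × 7 = 280.

280 days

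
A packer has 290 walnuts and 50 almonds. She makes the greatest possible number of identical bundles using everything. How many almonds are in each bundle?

Number of bundles = gcd(290, 50).
290 = 2 × 5 × 29
50 = 2 × 5^2
gcd(290, 50) = 2 × 5 = 10.
almonds per bundle = 50 / 10 = 5.

5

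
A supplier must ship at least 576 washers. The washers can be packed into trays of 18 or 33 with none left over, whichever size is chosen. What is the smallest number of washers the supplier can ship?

594

The number of washers must be a common multiple of 18 and 33, so a multiple of their LCM.
18 = 2 × 3^2
33 = 3 × 11
LCM(18, 33) = 2 × 3^2 × 11 = 198.
Smallest multiple of 198 that is ≥ 576: ⌈576/198⌉ × 198 = 3 × 198 = 594.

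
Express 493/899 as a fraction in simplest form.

17/31

493 = 17 × 29
899 = 29 × 31
gcd(493, 899) = 29.
Divide numerator and denominator by 29: 493/899 = 17/31.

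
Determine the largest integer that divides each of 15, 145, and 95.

5

15 = 3 × 5
145 = 5 × 29
95 = 5 × 19
gcd(15, 145, 95) = 5.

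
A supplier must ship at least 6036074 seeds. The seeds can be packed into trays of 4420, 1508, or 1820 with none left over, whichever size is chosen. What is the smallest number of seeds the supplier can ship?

6280820

The number of seeds must be a common multiple of 4420, 1508, and 1820, so a multiple of their LCM.
4420 = 2^2 × 5 × 13 × 17
1508 = 2^2 × 13 × 29
1820 = 2^2 × 5 × 7 × 13
LCM(4420, 1508, 1820) = 2^2 × 5 × 7 × 13 × 17 × 29 = 897260.
Smallest multiple of 897260 that is ≥ 6036074: ⌈6036074/897260⌉ × 897260 = 7 × 897260 = 6280820.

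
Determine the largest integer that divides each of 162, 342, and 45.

162 = 2 × 3^4
342 = 2 × 3^2 × 19
45 = 3^2 × 5
gcd(162, 342, 45) = 3^2 = 9.

9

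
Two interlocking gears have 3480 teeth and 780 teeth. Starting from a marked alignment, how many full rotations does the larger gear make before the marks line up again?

All finish a whole number of cycles simultaneously at t = LCM of the periods.
3480 = 2^3 × 3 × 5 × 29
780 = 2^2 × 3 × 5 × 13
LCM(3480, 780) = 2^3 × 3 × 5 × 13 × 29 = 45240.
Rotations for period 3480: 45240 / 3480 = 13.

13 rotations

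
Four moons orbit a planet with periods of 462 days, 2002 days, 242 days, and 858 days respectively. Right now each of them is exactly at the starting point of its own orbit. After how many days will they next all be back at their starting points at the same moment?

66066 days

The first simultaneous occurrence is after LCM of the individual periods.
462 = 2 × 3 × 7 × 11
2002 = 2 × 7 × 11 × 13
242 = 2 × 11^2
858 = 2 × 3 × 11 × 13
LCM(462, 2002, 242, 858) = 2 × 3 × 7 × 11^2 × 13 = 66066.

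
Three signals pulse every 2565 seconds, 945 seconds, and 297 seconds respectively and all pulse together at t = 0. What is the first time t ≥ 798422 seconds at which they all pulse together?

987525 seconds

Joint pulses occur at multiples of LCM(2565, 945, 297).
2565 = 3^3 × 5 × 19
945 = 3^3 × 5 × 7
297 = 3^3 × 11
LCM(2565, 945, 297) = 3^3 × 5 × 7 × 11 × 19 = 197505.
Smallest multiple of 197505 that is ≥ 798422: ⌈798422/197505⌉ × 197505 = 5 × 197505 = 987525.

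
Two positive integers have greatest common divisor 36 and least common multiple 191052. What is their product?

For any two positive integers, gcd × lcm = product = 36 × 191052 = 6877872.

6877872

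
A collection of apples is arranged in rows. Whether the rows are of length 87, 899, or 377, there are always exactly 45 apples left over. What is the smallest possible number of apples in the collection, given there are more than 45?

N − 45 must be a common multiple of 87, 899, and 377.
87 = 3 × 29
899 = 29 × 31
377 = 13 × 29
LCM(87, 899, 377) = 3 × 13 × 29 × 31 = 35061.
Smallest N > 45 is LCM + 45 = 35061 + 45 = 35106.

35106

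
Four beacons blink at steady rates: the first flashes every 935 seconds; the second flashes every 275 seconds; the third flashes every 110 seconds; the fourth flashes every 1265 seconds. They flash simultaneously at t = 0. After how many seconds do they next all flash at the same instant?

215050 seconds

They coincide at every common multiple of the periods; the first is the LCM.
935 = 5 × 11 × 17
275 = 5^2 × 11
110 = 2 × 5 × 11
1265 = 5 × 11 × 23
LCM(935, 275, 110, 1265) = 2 × 5^2 × 11 × 17 × 23 = 215050.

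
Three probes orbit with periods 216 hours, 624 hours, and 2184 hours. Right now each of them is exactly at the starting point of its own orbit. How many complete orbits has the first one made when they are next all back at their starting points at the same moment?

All finish a whole number of cycles simultaneously at t = LCM of the periods.
216 = 2^3 × 3^3
624 = 2^4 × 3 × 13
2184 = 2^3 × 3 × 7 × 13
LCM(216, 624, 2184) = 2^4 × 3^3 × 7 × 13 = 39312.
Orbits for period 216: 39312 / 216 = 182.

182 orbits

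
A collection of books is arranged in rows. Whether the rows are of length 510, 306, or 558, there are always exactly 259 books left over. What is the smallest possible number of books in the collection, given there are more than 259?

47689

N − 259 must be a common multiple of 510, 306, and 558.
510 = 2 × 3 × 5 × 17
306 = 2 × 3^2 × 17
558 = 2 × 3^2 × 31
LCM(510, 306, 558) = 2 × 3^2 × 5 × 17 × 31 = 47430.
Smallest N > 259 is LCM + 259 = 47430 + 259 = 47689.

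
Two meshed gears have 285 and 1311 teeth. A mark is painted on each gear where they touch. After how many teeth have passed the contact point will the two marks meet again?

The first simultaneous occurrence is after LCM of the individual periods.
285 = 3 × 5 × 19
1311 = 3 × 19 × 23
LCM(285, 1311) = 3 × 5 × 19 × 23 = 6555.

6555 teeth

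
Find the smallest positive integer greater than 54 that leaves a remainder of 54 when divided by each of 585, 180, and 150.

N − 54 must be a common multiple of 585, 180, and 150.
585 = 3^2 × 5 × 13
180 = 2^2 × 3^2 × 5
150 = 2 × 3 × 5^2
LCM(585, 180, 150) = 2^2 × 3^2 × 5^2 × 13 = 11700.
Smallest N > 54 is LCM + 54 = 11700 + 54 = 11754.

11754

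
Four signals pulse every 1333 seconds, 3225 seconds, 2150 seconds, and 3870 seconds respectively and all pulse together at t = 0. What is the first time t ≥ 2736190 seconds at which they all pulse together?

2999250 seconds

Joint pulses occur at multiples of LCM(1333, 3225, 2150, 3870).
1333 = 31 × 43
3225 = 3 × 5^2 × 43
2150 = 2 × 5^2 × 43
3870 = 2 × 3^2 × 5 × 43
LCM(1333, 3225, 2150, 3870) = 2 × 3^2 × 5^2 × 31 × 43 = 599850.
Smallest multiple of 599850 that is ≥ 2736190: ⌈2736190/599850⌉ × 599850 = 5 × 599850 = 2999250.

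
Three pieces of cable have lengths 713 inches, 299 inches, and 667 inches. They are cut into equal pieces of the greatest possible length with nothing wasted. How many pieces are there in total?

73

Piece length = gcd(713, 299, 667).
713 = 23 × 31
299 = 13 × 23
667 = 23 × 29
gcd(713, 299, 667) = 23.
Total pieces = 713/23 + 299/23 + 667/23 = 31 + 13 + 29 = 73.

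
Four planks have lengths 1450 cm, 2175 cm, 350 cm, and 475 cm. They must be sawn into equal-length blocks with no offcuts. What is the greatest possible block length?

This is the greatest common divisor of 1450, 2175, 350, and 475.
1450 = 2 × 5^2 × 29
2175 = 3 × 5^2 × 29
350 = 2 × 5^2 × 7
475 = 5^2 × 19
gcd(1450, 2175, 350, 475) = 5^2 = 25.

25 cm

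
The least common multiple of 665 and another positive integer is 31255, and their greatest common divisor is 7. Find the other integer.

329

gcd × lcm = product of the two integers, so the other integer is (7 × 31255) / 665 = 329.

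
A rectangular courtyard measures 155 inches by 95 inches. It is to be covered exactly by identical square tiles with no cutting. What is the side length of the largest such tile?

5 inches

The tile side must divide both 155 and 95, so the largest is their gcd.
155 = 5 × 31
95 = 5 × 19
gcd(155, 95) = 5.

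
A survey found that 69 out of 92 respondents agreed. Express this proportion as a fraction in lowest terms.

3/4

69 = 3 × 23
92 = 2^2 × 23
gcd(69, 92) = 23.
Divide numerator and denominator by 23: 69/92 = 3/4.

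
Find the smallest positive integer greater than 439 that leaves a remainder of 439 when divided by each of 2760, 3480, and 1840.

N − 439 must be a common multiple of 2760, 3480, and 1840.
2760 = 2^3 × 3 × 5 × 23
3480 = 2^3 × 3 × 5 × 29
1840 = 2^4 × 5 × 23
LCM(2760, 3480, 1840) = 2^4 × 3 × 5 × 23 × 29 = 160080.
Smallest N > 439 is LCM + 439 = 160080 + 439 = 160519.

160519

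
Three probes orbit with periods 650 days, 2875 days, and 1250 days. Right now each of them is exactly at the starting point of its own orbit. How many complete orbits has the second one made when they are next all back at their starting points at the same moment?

130 orbits

All finish a whole number of cycles simultaneously at t = LCM of the periods.
650 = 2 × 5^2 × 13
2875 = 5^3 × 23
1250 = 2 × 5^4
LCM(650, 2875, 1250) = 2 × 5^4 × 13 × 23 = 373750.
Orbits for period 2875: 373750 / 2875 = 130.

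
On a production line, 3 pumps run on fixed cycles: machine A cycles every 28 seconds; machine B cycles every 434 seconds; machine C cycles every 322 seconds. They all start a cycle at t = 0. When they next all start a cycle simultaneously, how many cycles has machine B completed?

46 cycles

All finish a whole number of cycles simultaneously at t = LCM of the periods.
28 = 2^2 × 7
434 = 2 × 7 × 31
322 = 2 × 7 × 23
LCM(28, 434, 322) = 2^2 × 7 × 23 × 31 = 19964.
Cycles for period 434: 19964 / 434 = 46.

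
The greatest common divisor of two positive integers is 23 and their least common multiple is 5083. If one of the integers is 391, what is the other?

299

For two integers, gcd × lcm = product, so the other is (23 × 5083) / 391 = 116909 / 391 = 299.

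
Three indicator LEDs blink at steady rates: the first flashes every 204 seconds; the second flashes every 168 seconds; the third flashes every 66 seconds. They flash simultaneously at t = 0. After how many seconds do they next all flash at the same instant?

31416 seconds

They coincide at every common multiple of the periods; the first is the LCM.
204 = 2^2 × 3 × 17
168 = 2^3 × 3 × 7
66 = 2 × 3 × 11
LCM(204, 168, 66) = 2^3 × 3 × 7 × 11 × 17 = 31416.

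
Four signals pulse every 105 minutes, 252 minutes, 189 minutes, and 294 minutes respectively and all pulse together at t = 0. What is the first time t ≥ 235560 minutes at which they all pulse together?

Joint pulses occur at multiples of LCM(105, 252, 189, 294).
105 = 3 × 5 × 7
252 = 2^2 × 3^2 × 7
189 = 3^3 × 7
294 = 2 × 3 × 7^2
LCM(105, 252, 189, 294) = 2^2 × 3^3 × 5 × 7^2 = 26460.
Smallest multiple of 26460 that is ≥ 235560: ⌈235560/26460⌉ × 26460 = 9 × 26460 = 238140.

238140 minutes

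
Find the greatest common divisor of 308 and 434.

308 = 2^2 × 7 × 11
434 = 2 × 7 × 31
gcd(308, 434) = 2 × 7 = 14.

14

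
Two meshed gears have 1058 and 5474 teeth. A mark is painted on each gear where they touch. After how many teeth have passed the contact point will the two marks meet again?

125902 teeth

They coincide at every common multiple of the periods; the first is the LCM.
1058 = 2 × 23^2
5474 = 2 × 7 × 17 × 23
LCM(1058, 5474) = 2 × 7 × 17 × 23^2 = 125902.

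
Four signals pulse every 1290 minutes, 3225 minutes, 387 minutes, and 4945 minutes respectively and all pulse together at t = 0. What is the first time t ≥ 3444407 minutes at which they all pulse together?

Joint pulses occur at multiples of LCM(1290, 3225, 387, 4945).
1290 = 2 × 3 × 5 × 43
3225 = 3 × 5^2 × 43
387 = 3^2 × 43
4945 = 5 × 23 × 43
LCM(1290, 3225, 387, 4945) = 2 × 3^2 × 5^2 × 23 × 43 = 445050.
Smallest multiple of 445050 that is ≥ 3444407: ⌈3444407/445050⌉ × 445050 = 8 × 445050 = 3560400.

3560400 minutes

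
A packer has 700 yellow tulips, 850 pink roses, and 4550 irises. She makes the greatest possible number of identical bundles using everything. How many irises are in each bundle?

91

Number of bundles = gcd(700, 850, 4550).
700 = 2^2 × 5^2 × 7
850 = 2 × 5^2 × 17
4550 = 2 × 5^2 × 7 × 13
gcd(700, 850, 4550) = 2 × 5^2 = 50.
irises per bundle = 4550 / 50 = 91.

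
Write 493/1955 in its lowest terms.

29/115

493 = 17 × 29
1955 = 5 × 17 × 23
gcd(493, 1955) = 17.
Divide numerator and denominator by 17: 493/1955 = 29/115.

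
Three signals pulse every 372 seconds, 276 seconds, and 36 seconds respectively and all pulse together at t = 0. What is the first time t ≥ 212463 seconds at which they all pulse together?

231012 seconds

Joint pulses occur at multiples of LCM(372, 276, 36).
372 = 2^2 × 3 × 31
276 = 2^2 × 3 × 23
36 = 2^2 × 3^2
LCM(372, 276, 36) = 2^2 × 3^2 × 23 × 31 = 25668.
Smallest multiple of 25668 that is ≥ 212463: ⌈212463/25668⌉ × 25668 = 9 × 25668 = 231012.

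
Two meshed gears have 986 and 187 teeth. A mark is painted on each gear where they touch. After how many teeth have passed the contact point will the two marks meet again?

They coincide at every common multiple of the periods; the first is the LCM.
986 = 2 × 17 × 29
187 = 11 × 17
LCM(986, 187) = 2 × 11 × 17 × 29 = 10846.

10846 teeth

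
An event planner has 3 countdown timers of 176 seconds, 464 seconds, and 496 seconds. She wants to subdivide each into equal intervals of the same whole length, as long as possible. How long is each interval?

16 seconds

The interval must divide each timer length; the longest such is the gcd.
176 = 2^4 × 11
464 = 2^4 × 29
496 = 2^4 × 31
gcd(176, 464, 496) = 2^4 = 16.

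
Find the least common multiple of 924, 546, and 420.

924 = 2^2 × 3 × 7 × 11
546 = 2 × 3 × 7 × 13
420 = 2^2 × 3 × 5 × 7
LCM(924, 546, 420) = 2^2 × 3 × 5 × 7 × 11 × 13 = 60060.

60060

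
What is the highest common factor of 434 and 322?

14

434 = 2 × 7 × 31
322 = 2 × 7 × 23
gcd(434, 322) = 2 × 7 = 14.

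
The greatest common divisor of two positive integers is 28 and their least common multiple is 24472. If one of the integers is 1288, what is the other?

For two integers, gcd × lcm = product, so the other is (28 × 24472) / 1288 = 685216 / 1288 = 532.

532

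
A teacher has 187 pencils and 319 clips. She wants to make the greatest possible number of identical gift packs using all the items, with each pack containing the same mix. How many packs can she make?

The pack count must divide each quantity, so the greatest is gcd(187, 319).
187 = 11 × 17
319 = 11 × 29
gcd(187, 319) = 11.

11 packs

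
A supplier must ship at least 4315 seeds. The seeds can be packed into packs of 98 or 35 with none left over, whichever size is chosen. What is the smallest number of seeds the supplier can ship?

4410

The number of seeds must be a common multiple of 98 and 35, so a multiple of their LCM.
98 = 2 × 7^2
35 = 5 × 7
LCM(98, 35) = 2 × 5 × 7^2 = 490.
Smallest multiple of 490 that is ≥ 4315: ⌈4315/490⌉ × 490 = 9 × 490 = 4410.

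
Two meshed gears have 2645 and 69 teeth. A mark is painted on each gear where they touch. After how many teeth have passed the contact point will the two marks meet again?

They coincide at every common multiple of the periods; the first is the LCM.
2645 = 5 × 23^2
69 = 3 × 23
LCM(2645, 69) = 3 × 5 × 23^2 = 7935.

7935 teeth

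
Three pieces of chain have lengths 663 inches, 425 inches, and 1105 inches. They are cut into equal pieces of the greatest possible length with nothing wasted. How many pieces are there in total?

Piece length = gcd(663, 425, 1105).
663 = 3 × 13 × 17
425 = 5^2 × 17
1105 = 5 × 13 × 17
gcd(663, 425, 1105) = 17.
Total pieces = 663/17 + 425/17 + 1105/17 = 39 + 25 + 65 = 129.

129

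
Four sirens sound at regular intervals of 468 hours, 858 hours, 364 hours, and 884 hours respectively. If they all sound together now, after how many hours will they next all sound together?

They coincide at every common multiple of the periods; the first is the LCM.
468 = 2^2 × 3^2 × 13
858 = 2 × 3 × 11 × 13
364 = 2^2 × 7 × 13
884 = 2^2 × 13 × 17
LCM(468, 858, 364, 884) = 2^2 × 3^2 × 7 × 11 × 13 × 17 = 612612.

612612 hours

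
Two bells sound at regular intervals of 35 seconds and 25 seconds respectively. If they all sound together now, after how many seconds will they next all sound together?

They coincide at every common multiple of the periods; the first is the LCM.
35 = 5 × 7
25 = 5^2
LCM(35, 25) = 5^2 × 7 = 175.

175 seconds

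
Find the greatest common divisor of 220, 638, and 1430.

220 = 2^2 × 5 × 11
638 = 2 × 11 × 29
1430 = 2 × 5 × 11 × 13
gcd(220, 638, 1430) = 2 × 11 = 22.

22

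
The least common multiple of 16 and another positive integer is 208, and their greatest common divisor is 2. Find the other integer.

26

gcd × lcm = product of the two integers, so the other integer is (2 × 208) / 16 = 26.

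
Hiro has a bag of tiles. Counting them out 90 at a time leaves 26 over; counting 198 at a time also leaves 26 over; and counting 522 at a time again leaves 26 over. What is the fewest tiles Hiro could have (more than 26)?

28736

N − 26 must be a common multiple of 90, 198, and 522.
90 = 2 × 3^2 × 5
198 = 2 × 3^2 × 11
522 = 2 × 3^2 × 29
LCM(90, 198, 522) = 2 × 3^2 × 5 × 11 × 29 = 28710.
Smallest N > 26 is LCM + 26 = 28710 + 26 = 28736.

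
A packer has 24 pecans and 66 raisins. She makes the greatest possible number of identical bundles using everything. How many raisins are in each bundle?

11

Number of bundles = gcd(24, 66).
24 = 2^3 × 3
66 = 2 × 3 × 11
gcd(24, 66) = 2 × 3 = 6.
raisins per bundle = 66 / 6 = 11.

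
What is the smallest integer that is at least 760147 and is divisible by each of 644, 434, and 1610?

The integer must be a common multiple of 644, 434, and 1610, so a multiple of their LCM.
644 = 2^2 × 7 × 23
434 = 2 × 7 × 31
1610 = 2 × 5 × 7 × 23
LCM(644, 434, 1610) = 2^2 × 5 × 7 × 23 × 31 = 99820.
Smallest multiple of 99820 that is ≥ 760147: ⌈760147/99820⌉ × 99820 = 8 × 99820 = 798560.

798560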